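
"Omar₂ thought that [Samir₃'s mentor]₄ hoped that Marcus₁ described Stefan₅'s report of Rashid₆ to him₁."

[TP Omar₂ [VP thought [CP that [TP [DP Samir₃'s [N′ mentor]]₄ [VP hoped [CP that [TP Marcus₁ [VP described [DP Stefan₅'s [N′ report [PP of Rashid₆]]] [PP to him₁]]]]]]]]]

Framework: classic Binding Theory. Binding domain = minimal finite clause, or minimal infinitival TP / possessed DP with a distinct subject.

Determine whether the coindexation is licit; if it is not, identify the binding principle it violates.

The two coindexed NPs are *Marcus₁* and *him₁*.
*him₁* is a pronoun. Its binding domain is the embedded TP, whose subject is Marcus₁.
*Marcus₁* c-commands it within that domain and carries the same index.
The pronoun is locally bound → Principle B violation.

Principle B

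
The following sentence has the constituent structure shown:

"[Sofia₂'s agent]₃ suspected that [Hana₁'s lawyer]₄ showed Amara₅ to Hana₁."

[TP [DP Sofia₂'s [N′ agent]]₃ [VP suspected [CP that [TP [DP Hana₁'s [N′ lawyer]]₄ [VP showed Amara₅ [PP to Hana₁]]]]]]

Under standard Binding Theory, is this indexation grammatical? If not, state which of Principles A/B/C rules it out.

grammatical

The two coindexed NPs are *Hana₁* and *Hana₁*.
*Hana₁* is an R-expression; no coindexed NP c-commands it, so Principle C holds.
*Hana₁* is an R-expression; *Hana₁* does not c-command it, and no other NP shares its index, so Principle C is satisfied.
All principles are respected.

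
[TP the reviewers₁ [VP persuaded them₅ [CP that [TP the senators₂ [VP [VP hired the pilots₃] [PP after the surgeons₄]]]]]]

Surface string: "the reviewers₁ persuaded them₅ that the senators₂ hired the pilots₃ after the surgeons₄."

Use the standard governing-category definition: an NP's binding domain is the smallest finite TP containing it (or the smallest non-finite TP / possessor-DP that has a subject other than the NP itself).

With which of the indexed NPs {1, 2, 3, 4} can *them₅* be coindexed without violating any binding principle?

none

*them* is a pronoun, so Principle B applies: it must be free in its binding domain.
Binding domain of *them₅*: the matrix TP, whose subject is the reviewers₁.
*the reviewers₁* c-commands the pronoun within its binding domain → coindexation would violate Principle B.
*the senators₂*: the pronoun c-commands this R-expression → coindexation would violate Principle C on *the senators₂*.
*the pilots₃*: the pronoun c-commands this R-expression → coindexation would violate Principle C on *the pilots₃*.
*the surgeons₄*: the pronoun c-commands this R-expression → coindexation would violate Principle C on *the surgeons₄*.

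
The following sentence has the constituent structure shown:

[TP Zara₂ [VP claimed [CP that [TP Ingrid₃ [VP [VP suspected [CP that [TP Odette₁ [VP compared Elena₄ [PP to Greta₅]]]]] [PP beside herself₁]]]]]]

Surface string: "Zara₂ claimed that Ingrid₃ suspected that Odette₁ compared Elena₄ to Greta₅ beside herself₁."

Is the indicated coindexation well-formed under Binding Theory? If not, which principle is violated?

The two coindexed NPs are *Odette₁* and *herself₁*.
*herself₁* is an anaphor. Principle A requires it to be bound within its binding domain — the embedded TP, whose subject is Ingrid₃.
Within that domain it is c-commanded by *Ingrid₃*, which does not share its index.
*Odette₁* does not c-command the anaphor at all.
The anaphor is unbound in its domain → Principle A violation.

Principle A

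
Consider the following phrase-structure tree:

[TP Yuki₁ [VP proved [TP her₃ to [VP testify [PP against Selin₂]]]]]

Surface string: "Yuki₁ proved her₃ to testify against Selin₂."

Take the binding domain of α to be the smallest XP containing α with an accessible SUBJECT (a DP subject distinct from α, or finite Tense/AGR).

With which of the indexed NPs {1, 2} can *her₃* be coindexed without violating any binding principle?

none

*her* is a pronoun, so Principle B applies: it must be free in its binding domain.
Binding domain of *her₃*: the matrix TP, whose subject is Yuki₁.
*Yuki₁* c-commands the pronoun within its binding domain → coindexation would violate Principle B.
*Selin₂*: the pronoun c-commands this R-expression → coindexation would violate Principle C on *Selin₂*.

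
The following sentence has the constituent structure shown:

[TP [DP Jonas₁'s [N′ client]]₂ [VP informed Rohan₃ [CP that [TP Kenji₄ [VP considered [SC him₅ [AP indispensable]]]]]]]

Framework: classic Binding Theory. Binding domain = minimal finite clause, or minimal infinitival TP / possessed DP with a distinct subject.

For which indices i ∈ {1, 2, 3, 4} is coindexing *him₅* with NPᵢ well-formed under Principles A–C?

*him* is a pronoun, so Principle B applies: it must be free in its binding domain.
Binding domain of *him₅*: the embedded TP, whose subject is Kenji₄.
*Jonas₁* and the pronoun do not c-command one another → neither Principle B nor Principle C is at stake; coindexation permitted.
*[Jonas₁'s client]₂* c-commands the pronoun but from outside its binding domain, and is not c-commanded by it → coindexation permitted.
*Rohan₃* c-commands the pronoun but from outside its binding domain, and is not c-commanded by it → coindexation permitted.
*Kenji₄* c-commands the pronoun within its binding domain → coindexation would violate Principle B.

{1, 2, 3}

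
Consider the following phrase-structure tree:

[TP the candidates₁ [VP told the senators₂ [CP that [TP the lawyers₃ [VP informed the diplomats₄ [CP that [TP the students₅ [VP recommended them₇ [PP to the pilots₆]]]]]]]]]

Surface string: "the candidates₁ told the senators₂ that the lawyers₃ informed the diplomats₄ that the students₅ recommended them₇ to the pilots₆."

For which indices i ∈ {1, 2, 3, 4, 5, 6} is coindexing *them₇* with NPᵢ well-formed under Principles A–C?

*them* is a pronoun, so Principle B applies: it must be free in its binding domain.
Binding domain of *them₇*: the embedded TP, whose subject is the students₅.
*the candidates₁* c-commands the pronoun but from outside its binding domain, and is not c-commanded by it → coindexation permitted.
*the senators₂* c-commands the pronoun but from outside its binding domain, and is not c-commanded by it → coindexation permitted.
*the lawyers₃* c-commands the pronoun but from outside its binding domain, and is not c-commanded by it → coindexation permitted.
*the diplomats₄* c-commands the pronoun but from outside its binding domain, and is not c-commanded by it → coindexation permitted.
*the students₅* c-commands the pronoun within its binding domain → coindexation would violate Principle B.
*the pilots₆*: the pronoun c-commands this R-expression → coindexation would violate Principle C on *the pilots₆*.

{1, 2, 3, 4}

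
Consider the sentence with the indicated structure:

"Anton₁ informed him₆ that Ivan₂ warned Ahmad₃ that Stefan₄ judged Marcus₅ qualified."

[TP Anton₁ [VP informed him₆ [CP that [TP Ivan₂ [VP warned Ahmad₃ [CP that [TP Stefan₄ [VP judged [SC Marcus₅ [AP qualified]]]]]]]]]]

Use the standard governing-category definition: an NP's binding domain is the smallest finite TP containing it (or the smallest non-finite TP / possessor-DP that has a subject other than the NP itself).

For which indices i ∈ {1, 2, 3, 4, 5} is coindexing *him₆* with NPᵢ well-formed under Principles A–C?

none

*him* is a pronoun, so Principle B applies: it must be free in its binding domain.
Binding domain of *him₆*: the matrix TP, whose subject is Anton₁.
*Anton₁* c-commands the pronoun within its binding domain → coindexation would violate Principle B.
*Ivan₂*: the pronoun c-commands this R-expression → coindexation would violate Principle C on *Ivan₂*.
*Ahmad₃*: the pronoun c-commands this R-expression → coindexation would violate Principle C on *Ahmad₃*.
*Stefan₄*: the pronoun c-commands this R-expression → coindexation would violate Principle C on *Stefan₄*.
*Marcus₅*: the pronoun c-commands this R-expression → coindexation would violate Principle C on *Marcus₅*.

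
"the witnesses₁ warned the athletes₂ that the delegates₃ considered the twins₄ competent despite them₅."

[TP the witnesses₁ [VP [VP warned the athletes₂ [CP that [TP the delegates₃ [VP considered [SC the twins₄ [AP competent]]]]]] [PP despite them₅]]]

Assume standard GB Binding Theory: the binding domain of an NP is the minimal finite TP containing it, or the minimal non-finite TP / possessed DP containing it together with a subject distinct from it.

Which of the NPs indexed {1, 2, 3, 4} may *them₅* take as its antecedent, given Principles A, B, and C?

*them* is a pronoun, so Principle B applies: it must be free in its binding domain.
Binding domain of *them₅*: the matrix TP, whose subject is the witnesses₁.
*the witnesses₁* c-commands the pronoun within its binding domain → coindexation would violate Principle B.
*the athletes₂* and the pronoun do not c-command one another → neither Principle B nor Principle C is at stake; coindexation permitted.
*the delegates₃* and the pronoun do not c-command one another → neither Principle B nor Principle C is at stake; coindexation permitted.
*the twins₄* and the pronoun do not c-command one another → neither Principle B nor Principle C is at stake; coindexation permitted.

{2, 3, 4}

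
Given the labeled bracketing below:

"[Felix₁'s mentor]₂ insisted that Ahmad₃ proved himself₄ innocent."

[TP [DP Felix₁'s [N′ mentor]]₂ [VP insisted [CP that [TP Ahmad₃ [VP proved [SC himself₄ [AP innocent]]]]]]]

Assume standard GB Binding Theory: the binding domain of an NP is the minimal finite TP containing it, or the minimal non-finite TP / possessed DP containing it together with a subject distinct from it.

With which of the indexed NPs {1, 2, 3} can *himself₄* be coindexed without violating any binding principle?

*himself* is an anaphor, so Principle A applies: it must be bound in its binding domain.
Binding domain of *himself₄*: the embedded TP, whose subject is Ahmad₃.
*Felix₁* does not c-command the anaphor → cannot bind it.
*[Felix₁'s mentor]₂* c-commands the anaphor but is outside its binding domain → cannot satisfy Principle A.
*Ahmad₃* c-commands the anaphor within its binding domain → licit binder.

{3}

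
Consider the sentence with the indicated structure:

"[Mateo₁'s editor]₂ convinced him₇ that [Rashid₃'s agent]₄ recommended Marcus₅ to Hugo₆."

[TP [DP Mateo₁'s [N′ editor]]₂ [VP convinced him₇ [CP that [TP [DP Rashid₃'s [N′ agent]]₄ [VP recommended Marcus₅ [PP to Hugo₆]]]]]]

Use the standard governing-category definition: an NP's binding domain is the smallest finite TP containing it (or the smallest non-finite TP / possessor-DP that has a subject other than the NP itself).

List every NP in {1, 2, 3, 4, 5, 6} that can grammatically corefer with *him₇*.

*him* is a pronoun, so Principle B applies: it must be free in its binding domain.
Binding domain of *him₇*: the matrix TP, whose subject is [Mateo₁'s editor]₂.
*Mateo₁* and the pronoun do not c-command one another → neither Principle B nor Principle C is at stake; coindexation permitted.
*[Mateo₁'s editor]₂* c-commands the pronoun within its binding domain → coindexation would violate Principle B.
*Rashid₃*: the pronoun c-commands this R-expression → coindexation would violate Principle C on *Rashid₃*.
*[Rashid₃'s agent]₄*: the pronoun c-commands this R-expression → coindexation would violate Principle C on *[Rashid₃'s agent]₄*.
*Marcus₅*: the pronoun c-commands this R-expression → coindexation would violate Principle C on *Marcus₅*.
*Hugo₆*: the pronoun c-commands this R-expression → coindexation would violate Principle C on *Hugo₆*.

{1}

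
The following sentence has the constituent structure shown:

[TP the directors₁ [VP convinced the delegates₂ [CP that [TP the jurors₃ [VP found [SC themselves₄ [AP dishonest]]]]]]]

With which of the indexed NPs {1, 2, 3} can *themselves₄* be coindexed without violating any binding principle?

*themselves* is an anaphor, so Principle A applies: it must be bound in its binding domain.
Binding domain of *themselves₄*: the embedded TP, whose subject is the jurors₃.
*the directors₁* c-commands the anaphor but is outside its binding domain → cannot satisfy Principle A.
*the delegates₂* c-commands the anaphor but is outside its binding domain → cannot satisfy Principle A.
*the jurors₃* c-commands the anaphor within its binding domain → licit binder.

{3}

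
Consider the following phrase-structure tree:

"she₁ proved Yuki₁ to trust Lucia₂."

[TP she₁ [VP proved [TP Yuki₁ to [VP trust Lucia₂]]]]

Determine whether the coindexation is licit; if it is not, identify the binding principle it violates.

Principle C

The two coindexed NPs are *she₁* and *Yuki₁*.
*Yuki₁* is an R-expression. Principle C requires it to be free everywhere.
*she₁* c-commands it and carries the same index.
The R-expression is bound → Principle C violation.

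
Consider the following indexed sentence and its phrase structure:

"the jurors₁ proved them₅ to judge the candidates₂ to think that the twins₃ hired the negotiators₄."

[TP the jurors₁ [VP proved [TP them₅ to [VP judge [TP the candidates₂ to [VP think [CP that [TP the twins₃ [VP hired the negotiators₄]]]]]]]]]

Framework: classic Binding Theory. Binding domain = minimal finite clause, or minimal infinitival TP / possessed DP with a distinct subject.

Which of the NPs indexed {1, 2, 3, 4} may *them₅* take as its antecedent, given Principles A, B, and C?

none

*them* is a pronoun, so Principle B applies: it must be free in its binding domain.
Binding domain of *them₅*: the matrix TP, whose subject is the jurors₁.
*the jurors₁* c-commands the pronoun within its binding domain → coindexation would violate Principle B.
*the candidates₂*: the pronoun c-commands this R-expression → coindexation would violate Principle C on *the candidates₂*.
*the twins₃*: the pronoun c-commands this R-expression → coindexation would violate Principle C on *the twins₃*.
*the negotiators₄*: the pronoun c-commands this R-expression → coindexation would violate Principle C on *the negotiators₄*.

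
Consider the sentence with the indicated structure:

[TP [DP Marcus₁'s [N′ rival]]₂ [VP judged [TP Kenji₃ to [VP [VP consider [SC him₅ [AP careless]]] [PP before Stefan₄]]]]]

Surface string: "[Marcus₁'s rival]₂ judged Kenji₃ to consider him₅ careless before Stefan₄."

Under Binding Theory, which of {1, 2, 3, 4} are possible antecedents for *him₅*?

{1, 2, 4}

*him* is a pronoun, so Principle B applies: it must be free in its binding domain.
Binding domain of *him₅*: the embedded TP, whose subject is Kenji₃.
*Marcus₁* and the pronoun do not c-command one another → neither Principle B nor Principle C is at stake; coindexation permitted.
*[Marcus₁'s rival]₂* c-commands the pronoun but from outside its binding domain, and is not c-commanded by it → coindexation permitted.
*Kenji₃* c-commands the pronoun within its binding domain → coindexation would violate Principle B.
*Stefan₄* and the pronoun do not c-command one another → neither Principle B nor Principle C is at stake; coindexation permitted.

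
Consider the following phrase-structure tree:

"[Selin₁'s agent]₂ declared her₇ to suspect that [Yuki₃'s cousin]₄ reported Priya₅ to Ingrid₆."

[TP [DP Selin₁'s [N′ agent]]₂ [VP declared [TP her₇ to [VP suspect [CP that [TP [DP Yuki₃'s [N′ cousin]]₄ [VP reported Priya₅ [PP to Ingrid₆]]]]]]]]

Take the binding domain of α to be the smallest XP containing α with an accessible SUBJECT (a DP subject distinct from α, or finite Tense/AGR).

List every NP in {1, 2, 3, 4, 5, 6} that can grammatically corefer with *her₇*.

{1}

*her* is a pronoun, so Principle B applies: it must be free in its binding domain.
Binding domain of *her₇*: the matrix TP, whose subject is [Selin₁'s agent]₂.
*Selin₁* and the pronoun do not c-command one another → neither Principle B nor Principle C is at stake; coindexation permitted.
*[Selin₁'s agent]₂* c-commands the pronoun within its binding domain → coindexation would violate Principle B.
*Yuki₃*: the pronoun c-commands this R-expression → coindexation would violate Principle C on *Yuki₃*.
*[Yuki₃'s cousin]₄*: the pronoun c-commands this R-expression → coindexation would violate Principle C on *[Yuki₃'s cousin]₄*.
*Priya₅*: the pronoun c-commands this R-expression → coindexation would violate Principle C on *Priya₅*.
*Ingrid₆*: the pronoun c-commands this R-expression → coindexation would violate Principle C on *Ingrid₆*.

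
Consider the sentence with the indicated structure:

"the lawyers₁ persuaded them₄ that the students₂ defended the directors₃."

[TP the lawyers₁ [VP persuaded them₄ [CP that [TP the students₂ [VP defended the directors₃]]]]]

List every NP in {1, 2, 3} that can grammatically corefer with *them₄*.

*them* is a pronoun, so Principle B applies: it must be free in its binding domain.
Binding domain of *them₄*: the matrix TP, whose subject is the lawyers₁.
*the lawyers₁* c-commands the pronoun within its binding domain → coindexation would violate Principle B.
*the students₂*: the pronoun c-commands this R-expression → coindexation would violate Principle C on *the students₂*.
*the directors₃*: the pronoun c-commands this R-expression → coindexation would violate Principle C on *the directors₃*.

none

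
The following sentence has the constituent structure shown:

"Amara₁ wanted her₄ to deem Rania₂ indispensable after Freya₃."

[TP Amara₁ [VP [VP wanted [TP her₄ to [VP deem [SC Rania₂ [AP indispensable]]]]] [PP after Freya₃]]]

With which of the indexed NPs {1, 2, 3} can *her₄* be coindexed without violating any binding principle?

{3}

*her* is a pronoun, so Principle B applies: it must be free in its binding domain.
Binding domain of *her₄*: the matrix TP, whose subject is Amara₁.
*Amara₁* c-commands the pronoun within its binding domain → coindexation would violate Principle B.
*Rania₂*: the pronoun c-commands this R-expression → coindexation would violate Principle C on *Rania₂*.
*Freya₃* and the pronoun do not c-command one another → neither Principle B nor Principle C is at stake; coindexation permitted.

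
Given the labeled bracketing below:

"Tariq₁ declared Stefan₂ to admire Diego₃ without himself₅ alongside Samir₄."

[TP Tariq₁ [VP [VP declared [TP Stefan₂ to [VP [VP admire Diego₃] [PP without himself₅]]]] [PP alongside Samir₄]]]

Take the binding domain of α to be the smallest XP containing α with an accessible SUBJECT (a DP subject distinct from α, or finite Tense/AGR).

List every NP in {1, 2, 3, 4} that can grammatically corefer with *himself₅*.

*himself* is an anaphor, so Principle A applies: it must be bound in its binding domain.
Binding domain of *himself₅*: the embedded TP, whose subject is Stefan₂.
*Tariq₁* c-commands the anaphor but is outside its binding domain → cannot satisfy Principle A.
*Stefan₂* c-commands the anaphor within its binding domain → licit binder.
*Diego₃* does not c-command the anaphor → cannot bind it.
*Samir₄* does not c-command the anaphor → cannot bind it.

{2}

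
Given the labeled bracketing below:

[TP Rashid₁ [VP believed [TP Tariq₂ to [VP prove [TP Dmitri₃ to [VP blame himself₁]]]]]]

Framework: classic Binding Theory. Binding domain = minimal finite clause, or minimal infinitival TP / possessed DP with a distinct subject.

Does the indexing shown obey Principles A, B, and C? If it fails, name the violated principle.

Principle A

The two coindexed NPs are *Rashid₁* and *himself₁*.
*himself₁* is an anaphor. Principle A requires it to be bound within its binding domain — the embedded TP, whose subject is Dmitri₃.
Within that domain it is c-commanded by *Dmitri₃*, which does not share its index.
*Rashid₁* does c-command the anaphor, but from outside its binding domain.
The anaphor is unbound in its domain → Principle A violation.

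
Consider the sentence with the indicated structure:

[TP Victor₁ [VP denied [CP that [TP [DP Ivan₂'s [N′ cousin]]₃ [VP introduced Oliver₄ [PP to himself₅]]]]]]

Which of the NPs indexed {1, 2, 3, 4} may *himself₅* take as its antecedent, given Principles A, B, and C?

{3, 4}

*himself* is an anaphor, so Principle A applies: it must be bound in its binding domain.
Binding domain of *himself₅*: the embedded TP, whose subject is [Ivan₂'s cousin]₃.
*Victor₁* c-commands the anaphor but is outside its binding domain → cannot satisfy Principle A.
*Ivan₂* does not c-command the anaphor → cannot bind it.
*[Ivan₂'s cousin]₃* c-commands the anaphor within its binding domain → licit binder.
*Oliver₄* c-commands the anaphor within its binding domain → licit binder.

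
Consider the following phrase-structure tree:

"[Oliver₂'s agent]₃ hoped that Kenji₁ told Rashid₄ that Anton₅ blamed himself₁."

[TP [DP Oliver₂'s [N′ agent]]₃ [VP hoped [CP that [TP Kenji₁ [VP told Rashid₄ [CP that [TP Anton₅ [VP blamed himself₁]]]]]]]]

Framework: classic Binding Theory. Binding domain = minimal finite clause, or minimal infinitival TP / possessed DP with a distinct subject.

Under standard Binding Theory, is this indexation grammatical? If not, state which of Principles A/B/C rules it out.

Principle A

The two coindexed NPs are *Kenji₁* and *himself₁*.
*himself₁* is an anaphor. Principle A requires it to be bound within its binding domain — the embedded TP, whose subject is Anton₅.
Within that domain it is c-commanded by *Anton₅*, which does not share its index.
*Kenji₁* does c-command the anaphor, but from outside its binding domain.
The anaphor is unbound in its domain → Principle A violation.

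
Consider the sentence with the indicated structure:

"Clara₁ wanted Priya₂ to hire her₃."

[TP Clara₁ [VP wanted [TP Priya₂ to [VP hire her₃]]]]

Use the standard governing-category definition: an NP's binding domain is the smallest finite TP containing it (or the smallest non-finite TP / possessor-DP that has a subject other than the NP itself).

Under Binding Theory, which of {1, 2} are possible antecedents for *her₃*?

*her* is a pronoun, so Principle B applies: it must be free in its binding domain.
Binding domain of *her₃*: the embedded TP, whose subject is Priya₂.
*Clara₁* c-commands the pronoun but from outside its binding domain, and is not c-commanded by it → coindexation permitted.
*Priya₂* c-commands the pronoun within its binding domain → coindexation would violate Principle B.

{1}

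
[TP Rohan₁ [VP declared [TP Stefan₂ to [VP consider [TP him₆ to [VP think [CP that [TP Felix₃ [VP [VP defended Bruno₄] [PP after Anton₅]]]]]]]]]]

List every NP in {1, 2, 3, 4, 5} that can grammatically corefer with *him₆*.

{1}

*him* is a pronoun, so Principle B applies: it must be free in its binding domain.
Binding domain of *him₆*: the embedded TP, whose subject is Stefan₂.
*Rohan₁* c-commands the pronoun but from outside its binding domain, and is not c-commanded by it → coindexation permitted.
*Stefan₂* c-commands the pronoun within its binding domain → coindexation would violate Principle B.
*Felix₃*: the pronoun c-commands this R-expression → coindexation would violate Principle C on *Felix₃*.
*Bruno₄*: the pronoun c-commands this R-expression → coindexation would violate Principle C on *Bruno₄*.
*Anton₅*: the pronoun c-commands this R-expression → coindexation would violate Principle C on *Anton₅*.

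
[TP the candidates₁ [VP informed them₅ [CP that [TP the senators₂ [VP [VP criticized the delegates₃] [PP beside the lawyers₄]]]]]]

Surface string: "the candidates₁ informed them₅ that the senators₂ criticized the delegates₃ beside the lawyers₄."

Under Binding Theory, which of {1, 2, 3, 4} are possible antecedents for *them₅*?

*them* is a pronoun, so Principle B applies: it must be free in its binding domain.
Binding domain of *them₅*: the matrix TP, whose subject is the candidates₁.
*the candidates₁* c-commands the pronoun within its binding domain → coindexation would violate Principle B.
*the senators₂*: the pronoun c-commands this R-expression → coindexation would violate Principle C on *the senators₂*.
*the delegates₃*: the pronoun c-commands this R-expression → coindexation would violate Principle C on *the delegates₃*.
*the lawyers₄*: the pronoun c-commands this R-expression → coindexation would violate Principle C on *the lawyers₄*.

none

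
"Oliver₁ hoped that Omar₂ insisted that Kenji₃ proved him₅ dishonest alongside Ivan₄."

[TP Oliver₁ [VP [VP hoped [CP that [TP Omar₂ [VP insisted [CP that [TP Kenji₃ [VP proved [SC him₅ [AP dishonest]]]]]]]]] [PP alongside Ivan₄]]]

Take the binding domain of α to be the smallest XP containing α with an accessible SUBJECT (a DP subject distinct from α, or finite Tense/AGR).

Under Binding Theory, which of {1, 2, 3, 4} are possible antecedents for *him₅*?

{1, 2, 4}

*him* is a pronoun, so Principle B applies: it must be free in its binding domain.
Binding domain of *him₅*: the embedded TP, whose subject is Kenji₃.
*Oliver₁* c-commands the pronoun but from outside its binding domain, and is not c-commanded by it → coindexation permitted.
*Omar₂* c-commands the pronoun but from outside its binding domain, and is not c-commanded by it → coindexation permitted.
*Kenji₃* c-commands the pronoun within its binding domain → coindexation would violate Principle B.
*Ivan₄* and the pronoun do not c-command one another → neither Principle B nor Principle C is at stake; coindexation permitted.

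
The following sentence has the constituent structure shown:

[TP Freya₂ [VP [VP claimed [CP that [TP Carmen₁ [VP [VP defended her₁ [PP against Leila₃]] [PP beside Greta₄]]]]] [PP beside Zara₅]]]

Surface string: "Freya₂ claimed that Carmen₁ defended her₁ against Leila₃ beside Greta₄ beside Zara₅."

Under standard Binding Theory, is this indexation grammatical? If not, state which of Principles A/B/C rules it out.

The two coindexed NPs are *Carmen₁* and *her₁*.
*her₁* is a pronoun. Its binding domain is the embedded TP, whose subject is Carmen₁.
*Carmen₁* c-commands it within that domain and carries the same index.
The pronoun is locally bound → Principle B violation.

Principle B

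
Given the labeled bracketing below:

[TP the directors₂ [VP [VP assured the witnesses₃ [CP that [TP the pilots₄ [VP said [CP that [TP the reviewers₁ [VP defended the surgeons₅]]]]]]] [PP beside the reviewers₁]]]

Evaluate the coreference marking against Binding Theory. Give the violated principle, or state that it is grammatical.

grammatical

The two coindexed NPs are *the reviewers₁* and *the reviewers₁*.
*the reviewers₁* is an R-expression; no coindexed NP c-commands it, so Principle C holds.
*the reviewers₁* is an R-expression; *the reviewers₁* does not c-command it, and no other NP shares its index, so Principle C is satisfied.
All principles are respected.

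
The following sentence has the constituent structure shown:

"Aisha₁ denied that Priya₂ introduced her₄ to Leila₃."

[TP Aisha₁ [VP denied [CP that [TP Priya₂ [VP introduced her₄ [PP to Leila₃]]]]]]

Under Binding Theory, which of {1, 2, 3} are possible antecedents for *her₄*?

*her* is a pronoun, so Principle B applies: it must be free in its binding domain.
Binding domain of *her₄*: the embedded TP, whose subject is Priya₂.
*Aisha₁* c-commands the pronoun but from outside its binding domain, and is not c-commanded by it → coindexation permitted.
*Priya₂* c-commands the pronoun within its binding domain → coindexation would violate Principle B.
*Leila₃*: the pronoun c-commands this R-expression → coindexation would violate Principle C on *Leila₃*.

{1}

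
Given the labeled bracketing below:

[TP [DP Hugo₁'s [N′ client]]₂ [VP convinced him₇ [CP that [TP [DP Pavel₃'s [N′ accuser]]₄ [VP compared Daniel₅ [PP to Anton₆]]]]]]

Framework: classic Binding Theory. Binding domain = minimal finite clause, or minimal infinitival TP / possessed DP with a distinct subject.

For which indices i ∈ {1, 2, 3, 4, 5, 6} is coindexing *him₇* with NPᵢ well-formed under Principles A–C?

{1}

*him* is a pronoun, so Principle B applies: it must be free in its binding domain.
Binding domain of *him₇*: the matrix TP, whose subject is [Hugo₁'s client]₂.
*Hugo₁* and the pronoun do not c-command one another → neither Principle B nor Principle C is at stake; coindexation permitted.
*[Hugo₁'s client]₂* c-commands the pronoun within its binding domain → coindexation would violate Principle B.
*Pavel₃*: the pronoun c-commands this R-expression → coindexation would violate Principle C on *Pavel₃*.
*[Pavel₃'s accuser]₄*: the pronoun c-commands this R-expression → coindexation would violate Principle C on *[Pavel₃'s accuser]₄*.
*Daniel₅*: the pronoun c-commands this R-expression → coindexation would violate Principle C on *Daniel₅*.
*Anton₆*: the pronoun c-commands this R-expression → coindexation would violate Principle C on *Anton₆*.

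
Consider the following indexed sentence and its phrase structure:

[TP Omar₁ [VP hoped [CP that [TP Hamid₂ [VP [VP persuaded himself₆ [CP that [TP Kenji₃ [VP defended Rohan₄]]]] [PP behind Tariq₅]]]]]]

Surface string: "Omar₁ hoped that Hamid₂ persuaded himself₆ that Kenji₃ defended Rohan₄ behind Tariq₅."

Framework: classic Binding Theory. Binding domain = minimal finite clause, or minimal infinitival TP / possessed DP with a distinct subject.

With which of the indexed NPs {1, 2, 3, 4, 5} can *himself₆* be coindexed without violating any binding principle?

*himself* is an anaphor, so Principle A applies: it must be bound in its binding domain.
Binding domain of *himself₆*: the embedded TP, whose subject is Hamid₂.
*Omar₁* c-commands the anaphor but is outside its binding domain → cannot satisfy Principle A.
*Hamid₂* c-commands the anaphor within its binding domain → licit binder.
*Kenji₃* does not c-command the anaphor → cannot bind it.
*Rohan₄* does not c-command the anaphor → cannot bind it.
*Tariq₅* does not c-command the anaphor → cannot bind it.

{2}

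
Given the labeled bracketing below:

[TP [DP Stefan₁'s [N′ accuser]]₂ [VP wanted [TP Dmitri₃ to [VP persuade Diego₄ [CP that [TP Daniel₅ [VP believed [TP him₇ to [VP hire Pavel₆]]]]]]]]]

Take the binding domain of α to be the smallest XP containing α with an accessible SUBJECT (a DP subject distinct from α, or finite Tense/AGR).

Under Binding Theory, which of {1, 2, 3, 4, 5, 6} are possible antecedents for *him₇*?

{1, 2, 3, 4}

*him* is a pronoun, so Principle B applies: it must be free in its binding domain.
Binding domain of *him₇*: the embedded TP, whose subject is Daniel₅.
*Stefan₁* and the pronoun do not c-command one another → neither Principle B nor Principle C is at stake; coindexation permitted.
*[Stefan₁'s accuser]₂* c-commands the pronoun but from outside its binding domain, and is not c-commanded by it → coindexation permitted.
*Dmitri₃* c-commands the pronoun but from outside its binding domain, and is not c-commanded by it → coindexation permitted.
*Diego₄* c-commands the pronoun but from outside its binding domain, and is not c-commanded by it → coindexation permitted.
*Daniel₅* c-commands the pronoun within its binding domain → coindexation would violate Principle B.
*Pavel₆*: the pronoun c-commands this R-expression → coindexation would violate Principle C on *Pavel₆*.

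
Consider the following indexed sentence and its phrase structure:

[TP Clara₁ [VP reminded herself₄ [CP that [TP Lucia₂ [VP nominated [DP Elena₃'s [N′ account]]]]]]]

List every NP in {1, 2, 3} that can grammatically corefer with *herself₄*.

*herself* is an anaphor, so Principle A applies: it must be bound in its binding domain.
Binding domain of *herself₄*: the matrix TP, whose subject is Clara₁.
*Clara₁* c-commands the anaphor within its binding domain → licit binder.
*Lucia₂* does not c-command the anaphor → cannot bind it.
*Elena₃* does not c-command the anaphor → cannot bind it.

{1}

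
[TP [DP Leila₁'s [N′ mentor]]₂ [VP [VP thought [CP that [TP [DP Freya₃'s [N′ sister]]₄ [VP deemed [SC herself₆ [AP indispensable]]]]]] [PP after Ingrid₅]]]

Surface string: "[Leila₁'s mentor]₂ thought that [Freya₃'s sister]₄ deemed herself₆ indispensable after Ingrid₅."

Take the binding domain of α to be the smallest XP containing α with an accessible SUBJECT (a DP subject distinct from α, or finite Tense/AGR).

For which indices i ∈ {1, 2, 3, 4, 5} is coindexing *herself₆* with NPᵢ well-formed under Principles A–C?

{4}

*herself* is an anaphor, so Principle A applies: it must be bound in its binding domain.
Binding domain of *herself₆*: the embedded TP, whose subject is [Freya₃'s sister]₄.
*Leila₁* does not c-command the anaphor → cannot bind it.
*[Leila₁'s mentor]₂* c-commands the anaphor but is outside its binding domain → cannot satisfy Principle A.
*Freya₃* does not c-command the anaphor → cannot bind it.
*[Freya₃'s sister]₄* c-commands the anaphor within its binding domain → licit binder.
*Ingrid₅* does not c-command the anaphor → cannot bind it.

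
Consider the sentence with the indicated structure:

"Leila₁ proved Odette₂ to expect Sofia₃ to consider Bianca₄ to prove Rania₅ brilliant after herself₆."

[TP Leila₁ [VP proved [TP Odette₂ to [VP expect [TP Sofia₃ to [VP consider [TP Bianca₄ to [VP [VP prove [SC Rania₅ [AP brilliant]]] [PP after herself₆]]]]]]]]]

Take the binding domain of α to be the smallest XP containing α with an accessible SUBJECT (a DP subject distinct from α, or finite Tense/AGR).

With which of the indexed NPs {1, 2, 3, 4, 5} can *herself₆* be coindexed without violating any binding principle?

*herself* is an anaphor, so Principle A applies: it must be bound in its binding domain.
Binding domain of *herself₆*: the embedded TP, whose subject is Bianca₄.
*Leila₁* c-commands the anaphor but is outside its binding domain → cannot satisfy Principle A.
*Odette₂* c-commands the anaphor but is outside its binding domain → cannot satisfy Principle A.
*Sofia₃* c-commands the anaphor but is outside its binding domain → cannot satisfy Principle A.
*Bianca₄* c-commands the anaphor within its binding domain → licit binder.
*Rania₅* does not c-command the anaphor → cannot bind it.

{4}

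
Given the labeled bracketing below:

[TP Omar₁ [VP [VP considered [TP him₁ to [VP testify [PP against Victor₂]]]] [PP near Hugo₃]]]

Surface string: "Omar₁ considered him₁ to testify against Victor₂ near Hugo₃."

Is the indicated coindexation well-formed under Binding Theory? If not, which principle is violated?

Principle B

The two coindexed NPs are *Omar₁* and *him₁*.
*him₁* is a pronoun. Its binding domain is the matrix TP, whose subject is Omar₁.
*Omar₁* c-commands it within that domain and carries the same index.
The pronoun is locally bound → Principle B violation.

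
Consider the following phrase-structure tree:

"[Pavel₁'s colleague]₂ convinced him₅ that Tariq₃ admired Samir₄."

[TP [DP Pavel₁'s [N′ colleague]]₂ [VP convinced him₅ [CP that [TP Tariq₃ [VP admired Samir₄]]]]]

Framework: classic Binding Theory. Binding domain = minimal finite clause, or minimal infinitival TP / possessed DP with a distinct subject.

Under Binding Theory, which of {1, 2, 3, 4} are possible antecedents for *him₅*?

{1}

*him* is a pronoun, so Principle B applies: it must be free in its binding domain.
Binding domain of *him₅*: the matrix TP, whose subject is [Pavel₁'s colleague]₂.
*Pavel₁* and the pronoun do not c-command one another → neither Principle B nor Principle C is at stake; coindexation permitted.
*[Pavel₁'s colleague]₂* c-commands the pronoun within its binding domain → coindexation would violate Principle B.
*Tariq₃*: the pronoun c-commands this R-expression → coindexation would violate Principle C on *Tariq₃*.
*Samir₄*: the pronoun c-commands this R-expression → coindexation would violate Principle C on *Samir₄*.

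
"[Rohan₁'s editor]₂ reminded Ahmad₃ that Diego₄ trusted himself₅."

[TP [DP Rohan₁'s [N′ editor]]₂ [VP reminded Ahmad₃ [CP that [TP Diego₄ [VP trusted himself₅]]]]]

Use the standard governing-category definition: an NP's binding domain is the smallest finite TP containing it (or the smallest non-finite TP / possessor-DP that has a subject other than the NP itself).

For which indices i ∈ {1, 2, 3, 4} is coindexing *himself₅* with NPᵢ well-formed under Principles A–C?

*himself* is an anaphor, so Principle A applies: it must be bound in its binding domain.
Binding domain of *himself₅*: the embedded TP, whose subject is Diego₄.
*Rohan₁* does not c-command the anaphor → cannot bind it.
*[Rohan₁'s editor]₂* c-commands the anaphor but is outside its binding domain → cannot satisfy Principle A.
*Ahmad₃* c-commands the anaphor but is outside its binding domain → cannot satisfy Principle A.
*Diego₄* c-commands the anaphor within its binding domain → licit binder.

{4}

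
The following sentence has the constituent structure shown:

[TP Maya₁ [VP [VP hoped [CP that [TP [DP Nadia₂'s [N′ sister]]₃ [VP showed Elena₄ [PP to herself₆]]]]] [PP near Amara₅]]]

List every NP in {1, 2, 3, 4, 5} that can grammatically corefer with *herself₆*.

*herself* is an anaphor, so Principle A applies: it must be bound in its binding domain.
Binding domain of *herself₆*: the embedded TP, whose subject is [Nadia₂'s sister]₃.
*Maya₁* c-commands the anaphor but is outside its binding domain → cannot satisfy Principle A.
*Nadia₂* does not c-command the anaphor → cannot bind it.
*[Nadia₂'s sister]₃* c-commands the anaphor within its binding domain → licit binder.
*Elena₄* c-commands the anaphor within its binding domain → licit binder.
*Amara₅* does not c-command the anaphor → cannot bind it.

{3, 4}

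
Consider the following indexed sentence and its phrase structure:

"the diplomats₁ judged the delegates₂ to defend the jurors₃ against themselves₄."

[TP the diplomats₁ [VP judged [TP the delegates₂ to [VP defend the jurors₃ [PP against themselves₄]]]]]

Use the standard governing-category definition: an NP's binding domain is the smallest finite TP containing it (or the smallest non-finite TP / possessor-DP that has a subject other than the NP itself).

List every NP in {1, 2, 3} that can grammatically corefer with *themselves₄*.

{2, 3}

*themselves* is an anaphor, so Principle A applies: it must be bound in its binding domain.
Binding domain of *themselves₄*: the embedded TP, whose subject is the delegates₂.
*the diplomats₁* c-commands the anaphor but is outside its binding domain → cannot satisfy Principle A.
*the delegates₂* c-commands the anaphor within its binding domain → licit binder.
*the jurors₃* c-commands the anaphor within its binding domain → licit binder.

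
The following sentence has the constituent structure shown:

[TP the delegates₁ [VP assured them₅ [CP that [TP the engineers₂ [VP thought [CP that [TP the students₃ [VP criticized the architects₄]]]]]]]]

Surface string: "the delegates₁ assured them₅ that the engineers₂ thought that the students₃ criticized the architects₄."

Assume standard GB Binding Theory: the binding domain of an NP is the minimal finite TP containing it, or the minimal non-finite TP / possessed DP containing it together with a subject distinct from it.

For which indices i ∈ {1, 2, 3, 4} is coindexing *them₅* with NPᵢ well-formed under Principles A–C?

*them* is a pronoun, so Principle B applies: it must be free in its binding domain.
Binding domain of *them₅*: the matrix TP, whose subject is the delegates₁.
*the delegates₁* c-commands the pronoun within its binding domain → coindexation would violate Principle B.
*the engineers₂*: the pronoun c-commands this R-expression → coindexation would violate Principle C on *the engineers₂*.
*the students₃*: the pronoun c-commands this R-expression → coindexation would violate Principle C on *the students₃*.
*the architects₄*: the pronoun c-commands this R-expression → coindexation would violate Principle C on *the architects₄*.

none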